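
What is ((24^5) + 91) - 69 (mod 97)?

(24)^5 ≡ 88 (mod 97)
88 + 91 = 179 ≡ 82 (mod 97)
82 - 69 = 13

13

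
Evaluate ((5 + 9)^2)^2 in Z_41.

5 + 9 = 14
(14)^2 ≡ 32 (mod 41)
(32)^2 ≡ 40 (mod 41)

40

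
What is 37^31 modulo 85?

Using repeated squaring:
31 in binary is 11111, i.e. 31 = 16 + 8 + 4 + 2 + 1.
37^1 ≡ 37 (mod 85)
37^2 ≡ 37^2 = 1369 ≡ 9 (mod 85)
37^4 ≡ 9^2 = 81 (mod 85)
37^8 ≡ 81^2 = 6561 ≡ 16 (mod 85)
37^16 ≡ 16^2 = 256 ≡ 1 (mod 85)
37^31 = 37^16 * 37^8 * 37^4 * 37^2 * 37^1 ≡ 1 * 16 * 81 * 9 * 37 (mod 85).
Accumulate the product:
1 * 16 = 16
16 * 81 = 1296 ≡ 21
21 * 9 = 189 ≡ 19
19 * 37 = 703 ≡ 23

23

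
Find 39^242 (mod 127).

104

242 in binary is 11110010, i.e. 242 = 128 + 64 + 32 + 16 + 2.
39^1 ≡ 39 (mod 127)
39^2 ≡ 39^2 = 1521 ≡ 124 (mod 127)
39^4 ≡ 124^2 = 15376 ≡ 9 (mod 127)
39^8 ≡ 9^2 = 81 (mod 127)
39^16 ≡ 81^2 = 6561 ≡ 84 (mod 127)
39^32 ≡ 84^2 = 7056 ≡ 71 (mod 127)
39^64 ≡ 71^2 = 5041 ≡ 88 (mod 127)
39^128 ≡ 88^2 = 7744 ≡ 124 (mod 127)
39^242 = 39^128 * 39^64 * 39^32 * 39^16 * 39^2 ≡ 124 * 88 * 71 * 84 * 124 (mod 127).
Accumulate the product:
124 * 88 = 10912 ≡ 117
117 * 71 = 8307 ≡ 52
52 * 84 = 4368 ≡ 50
50 * 124 = 6200 ≡ 104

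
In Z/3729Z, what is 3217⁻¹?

823

3729 = 1×3217 + 512
3217 = 6×512 + 145
512 = 3×145 + 77
145 = 1×77 + 68
77 = 1×68 + 9
68 = 7×9 + 5
9 = 1×5 + 4
5 = 1×4 + 1
4 = 4×1 + 0
gcd(3217, 3729) = 1, so the inverse exists.
Back-substitute for 1:
1 = 1×5 − 1×4
  = −1×9 + 2×5
  = 2×68 − 15×9
  = −15×77 + 17×68
  = 17×145 − 32×77
  = −32×512 + 113×145
  = 113×3217 − 710×512
  = −710×3729 + 823×3217
So 3217⁻¹ ≡ 823 (mod 3729).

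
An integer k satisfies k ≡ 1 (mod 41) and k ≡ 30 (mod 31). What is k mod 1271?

41⁻¹ mod 31: 41·28 ≡ 1 (mod 31), so 41⁻¹ ≡ 28.
k = 1 + 41·((30 − 1)·28 mod 31) = 1 + 41·6 = 247.

247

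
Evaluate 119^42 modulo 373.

42 in binary is 101010, i.e. 42 = 32 + 8 + 2.
119^1 ≡ 119 (mod 373)
119^2 ≡ 119^2 = 14161 ≡ 360 (mod 373)
119^4 ≡ 360^2 = 129600 ≡ 169 (mod 373)
119^8 ≡ 169^2 = 28561 ≡ 213 (mod 373)
119^16 ≡ 213^2 = 45369 ≡ 236 (mod 373)
119^32 ≡ 236^2 = 55696 ≡ 119 (mod 373)
119^42 = 119^32 · 119^8 · 119^2 ≡ 119 · 213 · 360 (mod 373).
Accumulate the product:
119 · 213 = 25347 ≡ 356
356 · 360 = 128160 ≡ 221

221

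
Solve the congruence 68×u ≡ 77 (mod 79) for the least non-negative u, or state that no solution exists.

72

gcd(68, 79) = 1, so a unique solution mod 79 exists.
68⁻¹ ≡ 43 (mod 79).
u ≡ 43×77 ≡ 72 (mod 79).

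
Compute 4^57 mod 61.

4^1 ≡ 4 (mod 61)
4^2 ≡ 4^2 = 16 (mod 61)
4^4 ≡ 16^2 = 256 ≡ 12 (mod 61)
4^8 ≡ 12^2 = 144 ≡ 22 (mod 61)
4^16 ≡ 22^2 = 484 ≡ 57 (mod 61)
4^32 ≡ 57^2 = 3249 ≡ 16 (mod 61)
4^57 = 4^32 × 4^16 × 4^8 × 4^1 ≡ 16 × 57 × 22 × 4 (mod 61).
Accumulate the product:
16 × 57 = 912 ≡ 58
58 × 22 = 1276 ≡ 56
56 × 4 = 224 ≡ 41

41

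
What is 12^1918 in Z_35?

Compute successive squares:
12^1 ≡ 12 (mod 35)
12^2 ≡ 12^2 = 144 ≡ 4 (mod 35)
12^4 ≡ 4^2 = 16 (mod 35)
12^8 ≡ 16^2 = 256 ≡ 11 (mod 35)
12^16 ≡ 11^2 = 121 ≡ 16 (mod 35)
12^32 ≡ 16^2 = 256 ≡ 11 (mod 35)
12^64 ≡ 11^2 = 121 ≡ 16 (mod 35)
12^128 ≡ 16^2 = 256 ≡ 11 (mod 35)
12^256 ≡ 11^2 = 121 ≡ 16 (mod 35)
12^512 ≡ 16^2 = 256 ≡ 11 (mod 35)
12^1024 ≡ 11^2 = 121 ≡ 16 (mod 35)
12^1918 = 12^1024 · 12^512 · 12^256 · 12^64 · 12^32 · 12^16 · 12^8 · 12^4 · 12^2 ≡ 16 · 11 · 16 · 16 · 11 · 16 · 11 · 16 · 4 (mod 35).
Accumulate the product:
16 · 11 = 176 ≡ 1
1 · 16 = 16
16 · 16 = 256 ≡ 11
11 · 11 = 121 ≡ 16
16 · 16 = 256 ≡ 11
11 · 11 = 121 ≡ 16
16 · 16 = 256 ≡ 11
11 · 4 = 44 ≡ 9

9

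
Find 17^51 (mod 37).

Compute successive squares:
17^1 ≡ 17 (mod 37)
17^2 ≡ 17^2 = 289 ≡ 30 (mod 37)
17^4 ≡ 30^2 = 900 ≡ 12 (mod 37)
17^8 ≡ 12^2 = 144 ≡ 33 (mod 37)
17^16 ≡ 33^2 = 1089 ≡ 16 (mod 37)
17^32 ≡ 16^2 = 256 ≡ 34 (mod 37)
17^51 = 17^32 × 17^16 × 17^2 × 17^1 ≡ 34 × 16 × 30 × 17 (mod 37).
Accumulate the product:
34 × 16 = 544 ≡ 26
26 × 30 = 780 ≡ 3
3 × 17 = 51 ≡ 14

14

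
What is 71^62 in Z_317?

Using repeated squaring:
62 in binary is 111110, i.e. 62 = 32 + 16 + 8 + 4 + 2.
71^1 ≡ 71 (mod 317)
71^2 ≡ 71^2 = 5041 ≡ 286 (mod 317)
71^4 ≡ 286^2 = 81796 ≡ 10 (mod 317)
71^8 ≡ 10^2 = 100 (mod 317)
71^16 ≡ 100^2 = 10000 ≡ 173 (mod 317)
71^32 ≡ 173^2 = 29929 ≡ 131 (mod 317)
71^62 = 71^32 * 71^16 * 71^8 * 71^4 * 71^2 ≡ 131 * 173 * 100 * 10 * 286 (mod 317).
Accumulate the product:
131 * 173 = 22663 ≡ 156
156 * 100 = 15600 ≡ 67
67 * 10 = 670 ≡ 36
36 * 286 = 10296 ≡ 152

152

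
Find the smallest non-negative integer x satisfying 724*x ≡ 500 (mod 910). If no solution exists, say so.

330

gcd(724, 910) = 2, and 2 | 500, so solutions exist.
Divide through by 2: 362*x = 250 (mod 455).
362⁻¹ ≡ 318 (mod 455).
x ≡ 318*250 ≡ 330 (mod 455).
The smallest non-negative solution is x = 330.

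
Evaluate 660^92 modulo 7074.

2754

Using repeated squaring:
92 in binary is 1011100, i.e. 92 = 64 + 16 + 8 + 4.
660^1 ≡ 660 (mod 7074)
660^2 ≡ 660^2 = 435600 ≡ 4086 (mod 7074)
660^4 ≡ 4086^2 = 16695396 ≡ 756 (mod 7074)
660^8 ≡ 756^2 = 571536 ≡ 5616 (mod 7074)
660^16 ≡ 5616^2 = 31539456 ≡ 3564 (mod 7074)
660^32 ≡ 3564^2 = 12702096 ≡ 4266 (mod 7074)
660^64 ≡ 4266^2 = 18198756 ≡ 4428 (mod 7074)
660^92 = 660^64 * 660^16 * 660^8 * 660^4 ≡ 4428 * 3564 * 5616 * 756 (mod 7074).
Accumulate the product:
4428 * 3564 = 15781392 ≡ 6372
6372 * 5616 = 35785152 ≡ 4860
4860 * 756 = 3674160 ≡ 2754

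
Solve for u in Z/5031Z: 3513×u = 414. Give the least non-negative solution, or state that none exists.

762

gcd(3513, 5031) = 3, and 3 | 414, so solutions exist.
Divide through by 3: 1171×u ≡ 138 (mod 1677).
1171⁻¹ ≡ 1561 (mod 1677).
u ≡ 1561×138 ≡ 762 (mod 1677).
The smallest non-negative solution is u = 762.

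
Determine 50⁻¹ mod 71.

Run the extended Euclidean algorithm:
71 = 1×50 + 21
50 = 2×21 + 8
21 = 2×8 + 5
8 = 1×5 + 3
5 = 1×3 + 2
3 = 1×2 + 1
2 = 2×1 + 0
gcd(50, 71) = 1, so the inverse exists.
Bézout: 1 = −19×71 + 27×50.
So 50⁻¹ ≡ 27 (mod 71).

27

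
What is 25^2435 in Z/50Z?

25

By square-and-multiply:
25^1 ≡ 25 (mod 50)
25^2 ≡ 25^2 = 625 ≡ 25 (mod 50)
25^4 ≡ 25^2 = 625 ≡ 25 (mod 50)
25^8 ≡ 25^2 = 625 ≡ 25 (mod 50)
25^16 ≡ 25^2 = 625 ≡ 25 (mod 50)
25^32 ≡ 25^2 = 625 ≡ 25 (mod 50)
25^64 ≡ 25^2 = 625 ≡ 25 (mod 50)
25^128 ≡ 25^2 = 625 ≡ 25 (mod 50)
25^256 ≡ 25^2 = 625 ≡ 25 (mod 50)
25^512 ≡ 25^2 = 625 ≡ 25 (mod 50)
25^1024 ≡ 25^2 = 625 ≡ 25 (mod 50)
25^2048 ≡ 25^2 = 625 ≡ 25 (mod 50)
25^2435 = 25^2048 * 25^256 * 25^128 * 25^2 * 25^1 ≡ 25 * 25 * 25 * 25 * 25 (mod 50).
Accumulate the product:
25 * 25 = 625 ≡ 25
25 * 25 = 625 ≡ 25
25 * 25 = 625 ≡ 25
25 * 25 = 625 ≡ 25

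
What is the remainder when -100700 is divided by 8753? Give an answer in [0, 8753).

4336

-100700 = -12×8753 + 4336, so -100700 ≡ 4336 (mod 8753).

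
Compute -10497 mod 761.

157

-10497 = -14*761 + 157, so -10497 ≡ 157 (mod 761).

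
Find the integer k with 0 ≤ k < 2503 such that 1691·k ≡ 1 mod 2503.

934

2503 = 1×1691 + 812
1691 = 2×812 + 67
812 = 12×67 + 8
67 = 8×8 + 3
8 = 2×3 + 2
3 = 1×2 + 1
2 = 2×1 + 0
gcd(1691, 2503) = 1, so the inverse exists.
Bézout: 1 = −631×2503 + 934×1691.
So 1691⁻¹ ≡ 934 (mod 2503).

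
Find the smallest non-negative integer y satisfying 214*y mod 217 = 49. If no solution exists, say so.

56

gcd(214, 217) = 1, so a unique solution mod 217 exists.
214⁻¹ ≡ 72 (mod 217).
y ≡ 72*49 ≡ 56 (mod 217).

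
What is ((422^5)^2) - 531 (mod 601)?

(422)^5 ≡ 151 (mod 601)
(151)^2 ≡ 564 (mod 601)
564 - 531 = 33

33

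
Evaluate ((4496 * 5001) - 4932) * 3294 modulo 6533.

4496 * 5001 = 22484496 ≡ 4443 (mod 6533)
4443 - 4932 = -489 ≡ 6044 (mod 6533)
6044 * 3294 = 19908936 ≡ 2885 (mod 6533)

2885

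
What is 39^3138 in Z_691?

By square-and-multiply:
3138 in binary is 110001000010, i.e. 3138 = 2048 + 1024 + 64 + 2.
39^1 ≡ 39 (mod 691)
39^2 ≡ 39^2 = 1521 ≡ 139 (mod 691)
39^4 ≡ 139^2 = 19321 ≡ 664 (mod 691)
39^8 ≡ 664^2 = 440896 ≡ 38 (mod 691)
39^16 ≡ 38^2 = 1444 ≡ 62 (mod 691)
39^32 ≡ 62^2 = 3844 ≡ 389 (mod 691)
39^64 ≡ 389^2 = 151321 ≡ 683 (mod 691)
39^128 ≡ 683^2 = 466489 ≡ 64 (mod 691)
39^256 ≡ 64^2 = 4096 ≡ 641 (mod 691)
39^512 ≡ 641^2 = 410881 ≡ 427 (mod 691)
39^1024 ≡ 427^2 = 182329 ≡ 596 (mod 691)
39^2048 ≡ 596^2 = 355216 ≡ 42 (mod 691)
39^3138 = 39^2048 × 39^1024 × 39^64 × 39^2 ≡ 42 × 596 × 683 × 139 (mod 691).
Accumulate the product:
42 × 596 = 25032 ≡ 156
156 × 683 = 106548 ≡ 134
134 × 139 = 18626 ≡ 660

660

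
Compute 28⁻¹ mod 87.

28

87 = 3×28 + 3
28 = 9×3 + 1
3 = 3×1 + 0
gcd(28, 87) = 1, so the inverse exists.
Back-substitute for 1:
1 = 1×28 − 9×3
  = −9×87 + 28×28
So 28⁻¹ ≡ 28 (mod 87).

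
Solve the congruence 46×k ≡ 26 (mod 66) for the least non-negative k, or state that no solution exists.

2

gcd(46, 66) = 2, and 2 | 26, so solutions exist.
Divide through by 2: 23×k mod 33 = 13.
23⁻¹ ≡ 23 (mod 33).
k ≡ 23×13 ≡ 2 (mod 33).
The smallest non-negative solution is k = 2.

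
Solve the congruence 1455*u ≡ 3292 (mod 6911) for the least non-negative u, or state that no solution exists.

349

gcd(1455, 6911) = 1, so a unique solution mod 6911 exists.
1455⁻¹ ≡ 19 (mod 6911).
u ≡ 19*3292 ≡ 349 (mod 6911).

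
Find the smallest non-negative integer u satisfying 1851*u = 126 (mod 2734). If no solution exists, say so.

gcd(1851, 2734) = 1, so a unique solution mod 2734 exists.
1851⁻¹ ≡ 579 (mod 2734).
u ≡ 579*126 ≡ 1870 (mod 2734).

1870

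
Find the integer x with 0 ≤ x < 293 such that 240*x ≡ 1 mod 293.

293 = 1×240 + 53
240 = 4×53 + 28
53 = 1×28 + 25
28 = 1×25 + 3
25 = 8×3 + 1
3 = 3×1 + 0
gcd(240, 293) = 1, so the inverse exists.
Back-substitute for 1:
1 = 1×25 − 8×3
  = −8×28 + 9×25
  = 9×53 − 17×28
  = −17×240 + 77×53
  = 77×293 − 94×240
So 240⁻¹ ≡ −94 ≡ 199 (mod 293).

199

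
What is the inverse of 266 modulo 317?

By the extended Euclidean algorithm:
317 = 1*266 + 51
266 = 5*51 + 11
51 = 4*11 + 7
11 = 1*7 + 4
7 = 1*4 + 3
4 = 1*3 + 1
3 = 3*1 + 0
gcd(266, 317) = 1, so the inverse exists.
Back-substitute for 1:
1 = 1*4 − 1*3
  = −1*7 + 2*4
  = 2*11 − 3*7
  = −3*51 + 14*11
  = 14*266 − 73*51
  = −73*317 + 87*266
So 266⁻¹ ≡ 87 (mod 317).

87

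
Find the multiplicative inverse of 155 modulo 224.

Apply the Euclidean algorithm and back-substitute:
224 = 1*155 + 69
155 = 2*69 + 17
69 = 4*17 + 1
17 = 17*1 + 0
gcd(155, 224) = 1, so the inverse exists.
Bézout: 1 = 9*224 − 13*155.
So 155⁻¹ ≡ −13 ≡ 211 (mod 224).

211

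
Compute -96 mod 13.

8

-96 = -8×13 + 8, so -96 ≡ 8 (mod 13).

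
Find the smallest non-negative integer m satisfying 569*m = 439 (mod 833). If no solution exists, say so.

gcd(569, 833) = 1, so a unique solution mod 833 exists.
569⁻¹ ≡ 508 (mod 833).
m ≡ 508*439 ≡ 601 (mod 833).

601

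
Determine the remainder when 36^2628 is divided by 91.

Compute successive squares:
2628 in binary is 101001000100, i.e. 2628 = 2048 + 512 + 64 + 4.
36^1 ≡ 36 (mod 91)
36^2 ≡ 36^2 = 1296 ≡ 22 (mod 91)
36^4 ≡ 22^2 = 484 ≡ 29 (mod 91)
36^8 ≡ 29^2 = 841 ≡ 22 (mod 91)
36^16 ≡ 22^2 = 484 ≡ 29 (mod 91)
36^32 ≡ 29^2 = 841 ≡ 22 (mod 91)
36^64 ≡ 22^2 = 484 ≡ 29 (mod 91)
36^128 ≡ 29^2 = 841 ≡ 22 (mod 91)
36^256 ≡ 22^2 = 484 ≡ 29 (mod 91)
36^512 ≡ 29^2 = 841 ≡ 22 (mod 91)
36^1024 ≡ 22^2 = 484 ≡ 29 (mod 91)
36^2048 ≡ 29^2 = 841 ≡ 22 (mod 91)
36^2628 = 36^2048 · 36^512 · 36^64 · 36^4 ≡ 22 · 22 · 29 · 29 (mod 91).
Accumulate the product:
22 · 22 = 484 ≡ 29
29 · 29 = 841 ≡ 22
22 · 29 = 638 ≡ 1

1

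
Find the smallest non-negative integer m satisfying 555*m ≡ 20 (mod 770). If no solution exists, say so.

136

gcd(555, 770) = 5, and 5 | 20, so solutions exist.
Divide through by 5: 111*m = 4 (mod 154).
111⁻¹ ≡ 111 (mod 154).
m ≡ 111*4 ≡ 136 (mod 154).
The smallest non-negative solution is m = 136.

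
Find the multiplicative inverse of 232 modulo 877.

Apply the Euclidean algorithm and back-substitute:
877 = 3·232 + 181
232 = 1·181 + 51
181 = 3·51 + 28
51 = 1·28 + 23
28 = 1·23 + 5
23 = 4·5 + 3
5 = 1·3 + 2
3 = 1·2 + 1
2 = 2·1 + 0
gcd(232, 877) = 1, so the inverse exists.
Back-substitute for 1:
1 = 1·3 − 1·2
  = −1·5 + 2·3
  = 2·23 − 9·5
  = −9·28 + 11·23
  = 11·51 − 20·28
  = −20·181 + 71·51
  = 71·232 − 91·181
  = −91·877 + 344·232
So 232⁻¹ ≡ 344 (mod 877).

344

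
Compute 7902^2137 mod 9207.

324

By square-and-multiply:
2137 in binary is 100001011001, i.e. 2137 = 2048 + 64 + 16 + 8 + 1.
7902^1 ≡ 7902 (mod 9207)
7902^2 ≡ 7902^2 = 62441604 ≡ 8937 (mod 9207)
7902^4 ≡ 8937^2 = 79869969 ≡ 8451 (mod 9207)
7902^8 ≡ 8451^2 = 71419401 ≡ 702 (mod 9207)
7902^16 ≡ 702^2 = 492804 ≡ 4833 (mod 9207)
7902^32 ≡ 4833^2 = 23357889 ≡ 8937 (mod 9207)
7902^64 ≡ 8937^2 = 79869969 ≡ 8451 (mod 9207)
7902^128 ≡ 8451^2 = 71419401 ≡ 702 (mod 9207)
7902^256 ≡ 702^2 = 492804 ≡ 4833 (mod 9207)
7902^512 ≡ 4833^2 = 23357889 ≡ 8937 (mod 9207)
7902^1024 ≡ 8937^2 = 79869969 ≡ 8451 (mod 9207)
7902^2048 ≡ 8451^2 = 71419401 ≡ 702 (mod 9207)
7902^2137 = 7902^2048 × 7902^64 × 7902^16 × 7902^8 × 7902^1 ≡ 702 × 8451 × 4833 × 702 × 7902 (mod 9207).
Accumulate the product:
702 × 8451 = 5932602 ≡ 3294
3294 × 4833 = 15919902 ≡ 999
999 × 702 = 701298 ≡ 1566
1566 × 7902 = 12374532 ≡ 324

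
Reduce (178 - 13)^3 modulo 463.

99

178 - 13 = 165
(165)^3 ≡ 99 (mod 463)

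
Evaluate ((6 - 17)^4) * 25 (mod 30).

6 - 17 = -11 ≡ 19 (mod 30)
(19)^4 ≡ 1 (mod 30)
1 * 25 = 25

25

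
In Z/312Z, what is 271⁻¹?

Apply the Euclidean algorithm and back-substitute:
312 = 1·271 + 41
271 = 6·41 + 25
41 = 1·25 + 16
25 = 1·16 + 9
16 = 1·9 + 7
9 = 1·7 + 2
7 = 3·2 + 1
2 = 2·1 + 0
gcd(271, 312) = 1, so the inverse exists.
Back-substitute for 1:
1 = 1·7 − 3·2
  = −3·9 + 4·7
  = 4·16 − 7·9
  = −7·25 + 11·16
  = 11·41 − 18·25
  = −18·271 + 119·41
  = 119·312 − 137·271
So 271⁻¹ ≡ −137 ≡ 175 (mod 312).

175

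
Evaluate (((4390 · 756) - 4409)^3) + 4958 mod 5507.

1461

4390 · 756 = 3318840 ≡ 3626 (mod 5507)
3626 - 4409 = -783 ≡ 4724 (mod 5507)
(4724)^3 ≡ 2010 (mod 5507)
2010 + 4958 = 6968 ≡ 1461 (mod 5507)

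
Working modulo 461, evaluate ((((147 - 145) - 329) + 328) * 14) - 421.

54

147 - 145 = 2
2 - 329 = -327 ≡ 134 (mod 461)
134 + 328 = 462 ≡ 1 (mod 461)
1 * 14 = 14
14 - 421 = -407 ≡ 54 (mod 461)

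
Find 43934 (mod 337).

43934 = 130*337 + 124, so 43934 ≡ 124 (mod 337).

124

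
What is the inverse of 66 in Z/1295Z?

726

By the extended Euclidean algorithm:
1295 = 19*66 + 41
66 = 1*41 + 25
41 = 1*25 + 16
25 = 1*16 + 9
16 = 1*9 + 7
9 = 1*7 + 2
7 = 3*2 + 1
2 = 2*1 + 0
gcd(66, 1295) = 1, so the inverse exists.
Back-substitute for 1:
1 = 1*7 − 3*2
  = −3*9 + 4*7
  = 4*16 − 7*9
  = −7*25 + 11*16
  = 11*41 − 18*25
  = −18*66 + 29*41
  = 29*1295 − 569*66
So 66⁻¹ ≡ −569 ≡ 726 (mod 1295).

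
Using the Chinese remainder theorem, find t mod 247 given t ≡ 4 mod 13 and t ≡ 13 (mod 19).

108

13⁻¹ mod 19: 13*3 ≡ 1 (mod 19), so 13⁻¹ ≡ 3.
t = 4 + 13*((13 − 4)*3 mod 19) = 4 + 13*8 = 108.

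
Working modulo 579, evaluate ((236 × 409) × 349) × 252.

236 × 409 = 96524 ≡ 410 (mod 579)
410 × 349 = 143090 ≡ 77 (mod 579)
77 × 252 = 19404 ≡ 297 (mod 579)

297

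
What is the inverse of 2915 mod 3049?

1570

By the extended Euclidean algorithm:
3049 = 1·2915 + 134
2915 = 21·134 + 101
134 = 1·101 + 33
101 = 3·33 + 2
33 = 16·2 + 1
2 = 2·1 + 0
gcd(2915, 3049) = 1, so the inverse exists.
Back-substitute for 1:
1 = 1·33 − 16·2
  = −16·101 + 49·33
  = 49·134 − 65·101
  = −65·2915 + 1414·134
  = 1414·3049 − 1479·2915
So 2915⁻¹ ≡ −1479 ≡ 1570 (mod 3049).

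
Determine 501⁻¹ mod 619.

By the extended Euclidean algorithm:
619 = 1·501 + 118
501 = 4·118 + 29
118 = 4·29 + 2
29 = 14·2 + 1
2 = 2·1 + 0
gcd(501, 619) = 1, so the inverse exists.
Bézout: 1 = −242·619 + 299·501.
So 501⁻¹ ≡ 299 (mod 619).

299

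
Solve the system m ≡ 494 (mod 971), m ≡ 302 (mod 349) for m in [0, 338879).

971⁻¹ mod 349: 971·225 ≡ 1 (mod 349), so 971⁻¹ ≡ 225.
m = 494 + 971·((302 − 494)·225 mod 349) = 494 + 971·76 = 74290.
Check: 74290 mod 971 = 494, 74290 mod 349 = 302. ✓

74290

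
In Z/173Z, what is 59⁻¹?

44

173 = 2×59 + 55
59 = 1×55 + 4
55 = 13×4 + 3
4 = 1×3 + 1
3 = 3×1 + 0
gcd(59, 173) = 1, so the inverse exists.
Back-substitute for 1:
1 = 1×4 − 1×3
  = −1×55 + 14×4
  = 14×59 − 15×55
  = −15×173 + 44×59
So 59⁻¹ ≡ 44 (mod 173).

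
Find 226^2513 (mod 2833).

579

Compute successive squares:
226^1 ≡ 226 (mod 2833)
226^2 ≡ 226^2 = 51076 ≡ 82 (mod 2833)
226^4 ≡ 82^2 = 6724 ≡ 1058 (mod 2833)
226^8 ≡ 1058^2 = 1119364 ≡ 329 (mod 2833)
226^16 ≡ 329^2 = 108241 ≡ 587 (mod 2833)
226^32 ≡ 587^2 = 344569 ≡ 1776 (mod 2833)
226^64 ≡ 1776^2 = 3154176 ≡ 1047 (mod 2833)
226^128 ≡ 1047^2 = 1096209 ≡ 2671 (mod 2833)
226^256 ≡ 2671^2 = 7134241 ≡ 747 (mod 2833)
226^512 ≡ 747^2 = 558009 ≡ 2741 (mod 2833)
226^1024 ≡ 2741^2 = 7513081 ≡ 2798 (mod 2833)
226^2048 ≡ 2798^2 = 7828804 ≡ 1225 (mod 2833)
226^2513 = 226^2048 * 226^256 * 226^128 * 226^64 * 226^16 * 226^1 ≡ 1225 * 747 * 2671 * 1047 * 587 * 226 (mod 2833).
Accumulate the product:
1225 * 747 = 915075 ≡ 16
16 * 2671 = 42736 ≡ 241
241 * 1047 = 252327 ≡ 190
190 * 587 = 111530 ≡ 1043
1043 * 226 = 235718 ≡ 579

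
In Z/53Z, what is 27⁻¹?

53 = 1*27 + 26
27 = 1*26 + 1
26 = 26*1 + 0
gcd(27, 53) = 1, so the inverse exists.
Back-substitute for 1:
1 = 1*27 − 1*26
  = −1*53 + 2*27
So 27⁻¹ ≡ 2 (mod 53).

2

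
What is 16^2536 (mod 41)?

By square-and-multiply:
2536 in binary is 100111101000, i.e. 2536 = 2048 + 256 + 128 + 64 + 32 + 8.
16^1 ≡ 16 (mod 41)
16^2 ≡ 16^2 = 256 ≡ 10 (mod 41)
16^4 ≡ 10^2 = 100 ≡ 18 (mod 41)
16^8 ≡ 18^2 = 324 ≡ 37 (mod 41)
16^16 ≡ 37^2 = 1369 ≡ 16 (mod 41)
16^32 ≡ 16^2 = 256 ≡ 10 (mod 41)
16^64 ≡ 10^2 = 100 ≡ 18 (mod 41)
16^128 ≡ 18^2 = 324 ≡ 37 (mod 41)
16^256 ≡ 37^2 = 1369 ≡ 16 (mod 41)
16^512 ≡ 16^2 = 256 ≡ 10 (mod 41)
16^1024 ≡ 10^2 = 100 ≡ 18 (mod 41)
16^2048 ≡ 18^2 = 324 ≡ 37 (mod 41)
16^2536 = 16^2048 · 16^256 · 16^128 · 16^64 · 16^32 · 16^8 ≡ 37 · 16 · 37 · 18 · 10 · 37 (mod 41).
Accumulate the product:
37 · 16 = 592 ≡ 18
18 · 37 = 666 ≡ 10
10 · 18 = 180 ≡ 16
16 · 10 = 160 ≡ 37
37 · 37 = 1369 ≡ 16

16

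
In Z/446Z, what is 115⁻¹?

287

446 = 3*115 + 101
115 = 1*101 + 14
101 = 7*14 + 3
14 = 4*3 + 2
3 = 1*2 + 1
2 = 2*1 + 0
gcd(115, 446) = 1, so the inverse exists.
Bézout: 1 = 41*446 − 159*115.
So 115⁻¹ ≡ −159 ≡ 287 (mod 446).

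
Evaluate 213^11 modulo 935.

Compute successive squares:
11 in binary is 1011, i.e. 11 = 8 + 2 + 1.
213^1 ≡ 213 (mod 935)
213^2 ≡ 213^2 = 45369 ≡ 489 (mod 935)
213^4 ≡ 489^2 = 239121 ≡ 696 (mod 935)
213^8 ≡ 696^2 = 484416 ≡ 86 (mod 935)
213^11 = 213^8 · 213^2 · 213^1 ≡ 86 · 489 · 213 (mod 935).
Accumulate the product:
86 · 489 = 42054 ≡ 914
914 · 213 = 194682 ≡ 202

202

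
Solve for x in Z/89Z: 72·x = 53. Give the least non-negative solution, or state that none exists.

44

gcd(72, 89) = 1, so a unique solution mod 89 exists.
72⁻¹ ≡ 68 (mod 89).
x ≡ 68·53 ≡ 44 (mod 89).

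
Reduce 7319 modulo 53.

5

7319 = 138·53 + 5, so 7319 ≡ 5 (mod 53).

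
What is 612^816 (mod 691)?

284

By square-and-multiply:
816 in binary is 1100110000, i.e. 816 = 512 + 256 + 32 + 16.
612^1 ≡ 612 (mod 691)
612^2 ≡ 612^2 = 374544 ≡ 22 (mod 691)
612^4 ≡ 22^2 = 484 (mod 691)
612^8 ≡ 484^2 = 234256 ≡ 7 (mod 691)
612^16 ≡ 7^2 = 49 (mod 691)
612^32 ≡ 49^2 = 2401 ≡ 328 (mod 691)
612^64 ≡ 328^2 = 107584 ≡ 479 (mod 691)
612^128 ≡ 479^2 = 229441 ≡ 29 (mod 691)
612^256 ≡ 29^2 = 841 ≡ 150 (mod 691)
612^512 ≡ 150^2 = 22500 ≡ 388 (mod 691)
612^816 = 612^512 · 612^256 · 612^32 · 612^16 ≡ 388 · 150 · 328 · 49 (mod 691).
Accumulate the product:
388 · 150 = 58200 ≡ 156
156 · 328 = 51168 ≡ 34
34 · 49 = 1666 ≡ 284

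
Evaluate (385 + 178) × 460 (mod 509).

385 + 178 = 563 ≡ 54 (mod 509)
54 × 460 = 24840 ≡ 408 (mod 509)

408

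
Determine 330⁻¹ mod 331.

Apply the Euclidean algorithm and back-substitute:
331 = 1×330 + 1
330 = 330×1 + 0
gcd(330, 331) = 1, so the inverse exists.
Bézout: 1 = 1×331 − 1×330.
So 330⁻¹ ≡ −1 ≡ 330 (mod 331).

330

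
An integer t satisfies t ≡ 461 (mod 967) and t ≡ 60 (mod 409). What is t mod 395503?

967⁻¹ mod 409: 967·140 ≡ 1 (mod 409), so 967⁻¹ ≡ 140.
t = 461 + 967·((60 − 461)·140 mod 409) = 461 + 967·302 = 292495.
Check: 292495 mod 967 = 461, 292495 mod 409 = 60. ✓

292495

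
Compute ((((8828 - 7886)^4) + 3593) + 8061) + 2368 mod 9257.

3084

8828 - 7886 = 942
(942)^4 ≡ 7576 (mod 9257)
7576 + 3593 = 11169 ≡ 1912 (mod 9257)
1912 + 8061 = 9973 ≡ 716 (mod 9257)
716 + 2368 = 3084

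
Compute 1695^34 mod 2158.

By square-and-multiply:
34 in binary is 100010, i.e. 34 = 32 + 2.
1695^1 ≡ 1695 (mod 2158)
1695^2 ≡ 1695^2 = 2873025 ≡ 727 (mod 2158)
1695^4 ≡ 727^2 = 528529 ≡ 1977 (mod 2158)
1695^8 ≡ 1977^2 = 3908529 ≡ 391 (mod 2158)
1695^16 ≡ 391^2 = 152881 ≡ 1821 (mod 2158)
1695^32 ≡ 1821^2 = 3316041 ≡ 1353 (mod 2158)
1695^34 = 1695^32 × 1695^2 ≡ 1353 × 727 (mod 2158).
1353 × 727 = 983631 ≡ 1741 (mod 2158).

1741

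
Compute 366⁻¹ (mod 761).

By the extended Euclidean algorithm:
761 = 2×366 + 29
366 = 12×29 + 18
29 = 1×18 + 11
18 = 1×11 + 7
11 = 1×7 + 4
7 = 1×4 + 3
4 = 1×3 + 1
3 = 3×1 + 0
gcd(366, 761) = 1, so the inverse exists.
Bézout: 1 = 101×761 − 210×366.
So 366⁻¹ ≡ −210 ≡ 551 (mod 761).

551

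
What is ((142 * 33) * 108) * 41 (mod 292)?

142 * 33 = 4686 ≡ 14 (mod 292)
14 * 108 = 1512 ≡ 52 (mod 292)
52 * 41 = 2132 ≡ 88 (mod 292)

88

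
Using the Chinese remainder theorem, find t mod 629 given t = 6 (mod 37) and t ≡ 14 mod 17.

524

37⁻¹ mod 17: 37·6 ≡ 1 (mod 17), so 37⁻¹ ≡ 6.
t = 6 + 37·((14 − 6)·6 mod 17) = 6 + 37·14 = 524.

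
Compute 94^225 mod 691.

250

Using repeated squaring:
225 in binary is 11100001, i.e. 225 = 128 + 64 + 32 + 1.
94^1 ≡ 94 (mod 691)
94^2 ≡ 94^2 = 8836 ≡ 544 (mod 691)
94^4 ≡ 544^2 = 295936 ≡ 188 (mod 691)
94^8 ≡ 188^2 = 35344 ≡ 103 (mod 691)
94^16 ≡ 103^2 = 10609 ≡ 244 (mod 691)
94^32 ≡ 244^2 = 59536 ≡ 110 (mod 691)
94^64 ≡ 110^2 = 12100 ≡ 353 (mod 691)
94^128 ≡ 353^2 = 124609 ≡ 229 (mod 691)
94^225 = 94^128 * 94^64 * 94^32 * 94^1 ≡ 229 * 353 * 110 * 94 (mod 691).
Accumulate the product:
229 * 353 = 80837 ≡ 681
681 * 110 = 74910 ≡ 282
282 * 94 = 26508 ≡ 250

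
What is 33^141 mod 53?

12

141 in binary is 10001101, i.e. 141 = 128 + 8 + 4 + 1.
33^1 ≡ 33 (mod 53)
33^2 ≡ 33^2 = 1089 ≡ 29 (mod 53)
33^4 ≡ 29^2 = 841 ≡ 46 (mod 53)
33^8 ≡ 46^2 = 2116 ≡ 49 (mod 53)
33^16 ≡ 49^2 = 2401 ≡ 16 (mod 53)
33^32 ≡ 16^2 = 256 ≡ 44 (mod 53)
33^64 ≡ 44^2 = 1936 ≡ 28 (mod 53)
33^128 ≡ 28^2 = 784 ≡ 42 (mod 53)
33^141 = 33^128 * 33^8 * 33^4 * 33^1 ≡ 42 * 49 * 46 * 33 (mod 53).
Accumulate the product:
42 * 49 = 2058 ≡ 44
44 * 46 = 2024 ≡ 10
10 * 33 = 330 ≡ 12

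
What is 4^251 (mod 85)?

64

Compute successive squares:
251 in binary is 11111011, i.e. 251 = 128 + 64 + 32 + 16 + 8 + 2 + 1.
4^1 ≡ 4 (mod 85)
4^2 ≡ 4^2 = 16 (mod 85)
4^4 ≡ 16^2 = 256 ≡ 1 (mod 85)
4^8 ≡ 1^2 = 1 (mod 85)
4^16 ≡ 1^2 = 1 (mod 85)
4^32 ≡ 1^2 = 1 (mod 85)
4^64 ≡ 1^2 = 1 (mod 85)
4^128 ≡ 1^2 = 1 (mod 85)
4^251 = 4^128 · 4^64 · 4^32 · 4^16 · 4^8 · 4^2 · 4^1 ≡ 1 · 1 · 1 · 1 · 1 · 16 · 4 (mod 85).
Accumulate the product:
1 · 1 = 1
1 · 1 = 1
1 · 1 = 1
1 · 1 = 1
1 · 16 = 16
16 · 4 = 64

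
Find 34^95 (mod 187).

Compute successive squares:
95 in binary is 1011111, i.e. 95 = 64 + 16 + 8 + 4 + 2 + 1.
34^1 ≡ 34 (mod 187)
34^2 ≡ 34^2 = 1156 ≡ 34 (mod 187)
34^4 ≡ 34^2 = 1156 ≡ 34 (mod 187)
34^8 ≡ 34^2 = 1156 ≡ 34 (mod 187)
34^16 ≡ 34^2 = 1156 ≡ 34 (mod 187)
34^32 ≡ 34^2 = 1156 ≡ 34 (mod 187)
34^64 ≡ 34^2 = 1156 ≡ 34 (mod 187)
34^95 = 34^64 · 34^16 · 34^8 · 34^4 · 34^2 · 34^1 ≡ 34 · 34 · 34 · 34 · 34 · 34 (mod 187).
Accumulate the product:
34 · 34 = 1156 ≡ 34
34 · 34 = 1156 ≡ 34
34 · 34 = 1156 ≡ 34
34 · 34 = 1156 ≡ 34
34 · 34 = 1156 ≡ 34

34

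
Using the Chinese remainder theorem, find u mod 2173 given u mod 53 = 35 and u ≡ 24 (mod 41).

1254

53⁻¹ mod 41: 53×24 ≡ 1 (mod 41), so 53⁻¹ ≡ 24.
u = 35 + 53×((24 − 35)×24 mod 41) = 35 + 53×23 = 1254.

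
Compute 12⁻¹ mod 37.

34

By the extended Euclidean algorithm:
37 = 3×12 + 1
12 = 12×1 + 0
gcd(12, 37) = 1, so the inverse exists.
Back-substitute for 1:
1 = 1×37 − 3×12
So 12⁻¹ ≡ −3 ≡ 34 (mod 37).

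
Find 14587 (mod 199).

14587 = 73·199 + 60, so 14587 ≡ 60 (mod 199).

60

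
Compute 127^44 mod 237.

25

By square-and-multiply:
44 in binary is 101100, i.e. 44 = 32 + 8 + 4.
127^1 ≡ 127 (mod 237)
127^2 ≡ 127^2 = 16129 ≡ 13 (mod 237)
127^4 ≡ 13^2 = 169 (mod 237)
127^8 ≡ 169^2 = 28561 ≡ 121 (mod 237)
127^16 ≡ 121^2 = 14641 ≡ 184 (mod 237)
127^32 ≡ 184^2 = 33856 ≡ 202 (mod 237)
127^44 = 127^32 × 127^8 × 127^4 ≡ 202 × 121 × 169 (mod 237).
Accumulate the product:
202 × 121 = 24442 ≡ 31
31 × 169 = 5239 ≡ 25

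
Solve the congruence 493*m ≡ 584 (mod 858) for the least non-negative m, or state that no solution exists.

gcd(493, 858) = 1, so a unique solution mod 858 exists.
493⁻¹ ≡ 181 (mod 858).
m ≡ 181*584 ≡ 170 (mod 858).

170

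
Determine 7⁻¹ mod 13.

2

Run the extended Euclidean algorithm:
13 = 1*7 + 6
7 = 1*6 + 1
6 = 6*1 + 0
gcd(7, 13) = 1, so the inverse exists.
Back-substitute for 1:
1 = 1*7 − 1*6
  = −1*13 + 2*7
So 7⁻¹ ≡ 2 (mod 13).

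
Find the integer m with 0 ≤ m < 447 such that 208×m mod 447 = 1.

Run the extended Euclidean algorithm:
447 = 2·208 + 31
208 = 6·31 + 22
31 = 1·22 + 9
22 = 2·9 + 4
9 = 2·4 + 1
4 = 4·1 + 0
gcd(208, 447) = 1, so the inverse exists.
Bézout: 1 = 47·447 − 101·208.
So 208⁻¹ ≡ −101 ≡ 346 (mod 447).

346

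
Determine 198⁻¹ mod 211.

146

By the extended Euclidean algorithm:
211 = 1*198 + 13
198 = 15*13 + 3
13 = 4*3 + 1
3 = 3*1 + 0
gcd(198, 211) = 1, so the inverse exists.
Bézout: 1 = 61*211 − 65*198.
So 198⁻¹ ≡ −65 ≡ 146 (mod 211).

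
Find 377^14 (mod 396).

37

377^1 ≡ 377 (mod 396)
377^2 ≡ 377^2 = 142129 ≡ 361 (mod 396)
377^4 ≡ 361^2 = 130321 ≡ 37 (mod 396)
377^8 ≡ 37^2 = 1369 ≡ 181 (mod 396)
377^14 = 377^8 × 377^4 × 377^2 ≡ 181 × 37 × 361 (mod 396).
Accumulate the product:
181 × 37 = 6697 ≡ 361
361 × 361 = 130321 ≡ 37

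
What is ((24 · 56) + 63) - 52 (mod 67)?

15

24 · 56 = 1344 ≡ 4 (mod 67)
4 + 63 = 67 ≡ 0 (mod 67)
0 - 52 = -52 ≡ 15 (mod 67)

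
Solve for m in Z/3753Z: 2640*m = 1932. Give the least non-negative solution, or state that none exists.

848

gcd(2640, 3753) = 3, and 3 | 1932, so solutions exist.
Divide through by 3: 880*m mod 1251 = 644.
880⁻¹ ≡ 553 (mod 1251).
m ≡ 553*644 ≡ 848 (mod 1251).
The smallest non-negative solution is m = 848.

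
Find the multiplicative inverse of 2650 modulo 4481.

By the extended Euclidean algorithm:
4481 = 1*2650 + 1831
2650 = 1*1831 + 819
1831 = 2*819 + 193
819 = 4*193 + 47
193 = 4*47 + 5
47 = 9*5 + 2
5 = 2*2 + 1
2 = 2*1 + 0
gcd(2650, 4481) = 1, so the inverse exists.
Bézout: 1 = 1071*4481 − 1811*2650.
So 2650⁻¹ ≡ −1811 ≡ 2670 (mod 4481).

2670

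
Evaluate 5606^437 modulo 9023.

437 in binary is 110110101, i.e. 437 = 256 + 128 + 32 + 16 + 4 + 1.
5606^1 ≡ 5606 (mod 9023)
5606^2 ≡ 5606^2 = 31427236 ≡ 127 (mod 9023)
5606^4 ≡ 127^2 = 16129 ≡ 7106 (mod 9023)
5606^8 ≡ 7106^2 = 50495236 ≡ 2528 (mod 9023)
5606^16 ≡ 2528^2 = 6390784 ≡ 2500 (mod 9023)
5606^32 ≡ 2500^2 = 6250000 ≡ 6084 (mod 9023)
5606^64 ≡ 6084^2 = 37015056 ≡ 2710 (mod 9023)
5606^128 ≡ 2710^2 = 7344100 ≡ 8401 (mod 9023)
5606^256 ≡ 8401^2 = 70576801 ≡ 7918 (mod 9023)
5606^437 = 5606^256 * 5606^128 * 5606^32 * 5606^16 * 5606^4 * 5606^1 ≡ 7918 * 8401 * 6084 * 2500 * 7106 * 5606 (mod 9023).
Accumulate the product:
7918 * 8401 = 66519118 ≡ 1562
1562 * 6084 = 9503208 ≡ 1989
1989 * 2500 = 4972500 ≡ 827
827 * 7106 = 5876662 ≡ 2689
2689 * 5606 = 15074534 ≡ 6124

6124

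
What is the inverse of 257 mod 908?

53

Apply the Euclidean algorithm and back-substitute:
908 = 3·257 + 137
257 = 1·137 + 120
137 = 1·120 + 17
120 = 7·17 + 1
17 = 17·1 + 0
gcd(257, 908) = 1, so the inverse exists.
Bézout: 1 = −15·908 + 53·257.
So 257⁻¹ ≡ 53 (mod 908).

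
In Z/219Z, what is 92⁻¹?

219 = 2·92 + 35
92 = 2·35 + 22
35 = 1·22 + 13
22 = 1·13 + 9
13 = 1·9 + 4
9 = 2·4 + 1
4 = 4·1 + 0
gcd(92, 219) = 1, so the inverse exists.
Back-substitute for 1:
1 = 1·9 − 2·4
  = −2·13 + 3·9
  = 3·22 − 5·13
  = −5·35 + 8·22
  = 8·92 − 21·35
  = −21·219 + 50·92
So 92⁻¹ ≡ 50 (mod 219).

50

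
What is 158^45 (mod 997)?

Compute successive squares:
45 in binary is 101101, i.e. 45 = 32 + 8 + 4 + 1.
158^1 ≡ 158 (mod 997)
158^2 ≡ 158^2 = 24964 ≡ 39 (mod 997)
158^4 ≡ 39^2 = 1521 ≡ 524 (mod 997)
158^8 ≡ 524^2 = 274576 ≡ 401 (mod 997)
158^16 ≡ 401^2 = 160801 ≡ 284 (mod 997)
158^32 ≡ 284^2 = 80656 ≡ 896 (mod 997)
158^45 = 158^32 · 158^8 · 158^4 · 158^1 ≡ 896 · 401 · 524 · 158 (mod 997).
Accumulate the product:
896 · 401 = 359296 ≡ 376
376 · 524 = 197024 ≡ 615
615 · 158 = 97170 ≡ 461

461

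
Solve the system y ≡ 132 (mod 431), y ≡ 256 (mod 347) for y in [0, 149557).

431⁻¹ mod 347: 431·252 ≡ 1 (mod 347), so 431⁻¹ ≡ 252.
y = 132 + 431·((256 − 132)·252 mod 347) = 132 + 431·18 = 7890.

7890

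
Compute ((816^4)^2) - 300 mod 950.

(816)^4 ≡ 286 (mod 950)
(286)^2 ≡ 96 (mod 950)
96 - 300 = -204 ≡ 746 (mod 950)

746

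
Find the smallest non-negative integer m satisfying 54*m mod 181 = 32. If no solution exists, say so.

gcd(54, 181) = 1, so a unique solution mod 181 exists.
54⁻¹ ≡ 57 (mod 181).
m ≡ 57*32 ≡ 14 (mod 181).

14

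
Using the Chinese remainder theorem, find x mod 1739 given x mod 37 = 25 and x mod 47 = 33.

37⁻¹ mod 47: 37*14 ≡ 1 (mod 47), so 37⁻¹ ≡ 14.
x = 25 + 37*((33 − 25)*14 mod 47) = 25 + 37*18 = 691.

691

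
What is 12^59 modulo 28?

24

By square-and-multiply:
59 in binary is 111011, i.e. 59 = 32 + 16 + 8 + 2 + 1.
12^1 ≡ 12 (mod 28)
12^2 ≡ 12^2 = 144 ≡ 4 (mod 28)
12^4 ≡ 4^2 = 16 (mod 28)
12^8 ≡ 16^2 = 256 ≡ 4 (mod 28)
12^16 ≡ 4^2 = 16 (mod 28)
12^32 ≡ 16^2 = 256 ≡ 4 (mod 28)
12^59 = 12^32 × 12^16 × 12^8 × 12^2 × 12^1 ≡ 4 × 16 × 4 × 4 × 12 (mod 28).
Accumulate the product:
4 × 16 = 64 ≡ 8
8 × 4 = 32 ≡ 4
4 × 4 = 16
16 × 12 = 192 ≡ 24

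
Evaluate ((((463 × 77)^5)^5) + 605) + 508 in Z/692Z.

463 × 77 = 35651 ≡ 359 (mod 692)
(359)^5 ≡ 35 (mod 692)
(35)^5 ≡ 459 (mod 692)
459 + 605 = 1064 ≡ 372 (mod 692)
372 + 508 = 880 ≡ 188 (mod 692)

188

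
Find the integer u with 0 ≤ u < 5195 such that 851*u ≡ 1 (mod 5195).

4261

5195 = 6·851 + 89
851 = 9·89 + 50
89 = 1·50 + 39
50 = 1·39 + 11
39 = 3·11 + 6
11 = 1·6 + 5
6 = 1·5 + 1
5 = 5·1 + 0
gcd(851, 5195) = 1, so the inverse exists.
Back-substitute for 1:
1 = 1·6 − 1·5
  = −1·11 + 2·6
  = 2·39 − 7·11
  = −7·50 + 9·39
  = 9·89 − 16·50
  = −16·851 + 153·89
  = 153·5195 − 934·851
So 851⁻¹ ≡ −934 ≡ 4261 (mod 5195).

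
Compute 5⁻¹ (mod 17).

Apply the Euclidean algorithm and back-substitute:
17 = 3·5 + 2
5 = 2·2 + 1
2 = 2·1 + 0
gcd(5, 17) = 1, so the inverse exists.
Back-substitute for 1:
1 = 1·5 − 2·2
  = −2·17 + 7·5
So 5⁻¹ ≡ 7 (mod 17).

7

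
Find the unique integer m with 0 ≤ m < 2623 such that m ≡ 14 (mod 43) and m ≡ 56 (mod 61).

43⁻¹ mod 61: 43*44 ≡ 1 (mod 61), so 43⁻¹ ≡ 44.
m = 14 + 43*((56 − 14)*44 mod 61) = 14 + 43*18 = 788.

788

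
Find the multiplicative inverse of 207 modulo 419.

251

419 = 2·207 + 5
207 = 41·5 + 2
5 = 2·2 + 1
2 = 2·1 + 0
gcd(207, 419) = 1, so the inverse exists.
Bézout: 1 = 83·419 − 168·207.
So 207⁻¹ ≡ −168 ≡ 251 (mod 419).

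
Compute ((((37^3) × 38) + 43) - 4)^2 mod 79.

8

(37)^3 ≡ 14 (mod 79)
14 × 38 = 532 ≡ 58 (mod 79)
58 + 43 = 101 ≡ 22 (mod 79)
22 - 4 = 18
(18)^2 ≡ 8 (mod 79)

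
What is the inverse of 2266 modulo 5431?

2936

Apply the Euclidean algorithm and back-substitute:
5431 = 2*2266 + 899
2266 = 2*899 + 468
899 = 1*468 + 431
468 = 1*431 + 37
431 = 11*37 + 24
37 = 1*24 + 13
24 = 1*13 + 11
13 = 1*11 + 2
11 = 5*2 + 1
2 = 2*1 + 0
gcd(2266, 5431) = 1, so the inverse exists.
Back-substitute for 1:
1 = 1*11 − 5*2
  = −5*13 + 6*11
  = 6*24 − 11*13
  = −11*37 + 17*24
  = 17*431 − 198*37
  = −198*468 + 215*431
  = 215*899 − 413*468
  = −413*2266 + 1041*899
  = 1041*5431 − 2495*2266
So 2266⁻¹ ≡ −2495 ≡ 2936 (mod 5431).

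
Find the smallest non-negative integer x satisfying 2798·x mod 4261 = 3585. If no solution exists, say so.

gcd(2798, 4261) = 1, so a unique solution mod 4261 exists.
2798⁻¹ ≡ 233 (mod 4261).
x ≡ 233·3585 ≡ 149 (mod 4261).

149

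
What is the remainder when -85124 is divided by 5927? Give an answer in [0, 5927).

-85124 = -15·5927 + 3781, so -85124 ≡ 3781 (mod 5927).

3781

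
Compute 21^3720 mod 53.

36

3720 in binary is 111010001000, i.e. 3720 = 2048 + 1024 + 512 + 128 + 8.
21^1 ≡ 21 (mod 53)
21^2 ≡ 21^2 = 441 ≡ 17 (mod 53)
21^4 ≡ 17^2 = 289 ≡ 24 (mod 53)
21^8 ≡ 24^2 = 576 ≡ 46 (mod 53)
21^16 ≡ 46^2 = 2116 ≡ 49 (mod 53)
21^32 ≡ 49^2 = 2401 ≡ 16 (mod 53)
21^64 ≡ 16^2 = 256 ≡ 44 (mod 53)
21^128 ≡ 44^2 = 1936 ≡ 28 (mod 53)
21^256 ≡ 28^2 = 784 ≡ 42 (mod 53)
21^512 ≡ 42^2 = 1764 ≡ 15 (mod 53)
21^1024 ≡ 15^2 = 225 ≡ 13 (mod 53)
21^2048 ≡ 13^2 = 169 ≡ 10 (mod 53)
21^3720 = 21^2048 * 21^1024 * 21^512 * 21^128 * 21^8 ≡ 10 * 13 * 15 * 28 * 46 (mod 53).
Accumulate the product:
10 * 13 = 130 ≡ 24
24 * 15 = 360 ≡ 42
42 * 28 = 1176 ≡ 10
10 * 46 = 460 ≡ 36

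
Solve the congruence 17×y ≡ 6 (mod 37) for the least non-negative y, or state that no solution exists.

gcd(17, 37) = 1, so a unique solution mod 37 exists.
17⁻¹ ≡ 24 (mod 37).
y ≡ 24×6 ≡ 33 (mod 37).

33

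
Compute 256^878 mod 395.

16

878 in binary is 1101101110, i.e. 878 = 512 + 256 + 64 + 32 + 8 + 4 + 2.
256^1 ≡ 256 (mod 395)
256^2 ≡ 256^2 = 65536 ≡ 361 (mod 395)
256^4 ≡ 361^2 = 130321 ≡ 366 (mod 395)
256^8 ≡ 366^2 = 133956 ≡ 51 (mod 395)
256^16 ≡ 51^2 = 2601 ≡ 231 (mod 395)
256^32 ≡ 231^2 = 53361 ≡ 36 (mod 395)
256^64 ≡ 36^2 = 1296 ≡ 111 (mod 395)
256^128 ≡ 111^2 = 12321 ≡ 76 (mod 395)
256^256 ≡ 76^2 = 5776 ≡ 246 (mod 395)
256^512 ≡ 246^2 = 60516 ≡ 81 (mod 395)
256^878 = 256^512 · 256^256 · 256^64 · 256^32 · 256^8 · 256^4 · 256^2 ≡ 81 · 246 · 111 · 36 · 51 · 366 · 361 (mod 395).
Accumulate the product:
81 · 246 = 19926 ≡ 176
176 · 111 = 19536 ≡ 181
181 · 36 = 6516 ≡ 196
196 · 51 = 9996 ≡ 121
121 · 366 = 44286 ≡ 46
46 · 361 = 16606 ≡ 16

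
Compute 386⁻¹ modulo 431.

249

Apply the Euclidean algorithm and back-substitute:
431 = 1·386 + 45
386 = 8·45 + 26
45 = 1·26 + 19
26 = 1·19 + 7
19 = 2·7 + 5
7 = 1·5 + 2
5 = 2·2 + 1
2 = 2·1 + 0
gcd(386, 431) = 1, so the inverse exists.
Back-substitute for 1:
1 = 1·5 − 2·2
  = −2·7 + 3·5
  = 3·19 − 8·7
  = −8·26 + 11·19
  = 11·45 − 19·26
  = −19·386 + 163·45
  = 163·431 − 182·386
So 386⁻¹ ≡ −182 ≡ 249 (mod 431).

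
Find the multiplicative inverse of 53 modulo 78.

53

Run the extended Euclidean algorithm:
78 = 1·53 + 25
53 = 2·25 + 3
25 = 8·3 + 1
3 = 3·1 + 0
gcd(53, 78) = 1, so the inverse exists.
Back-substitute for 1:
1 = 1·25 − 8·3
  = −8·53 + 17·25
  = 17·78 − 25·53
So 53⁻¹ ≡ −25 ≡ 53 (mod 78).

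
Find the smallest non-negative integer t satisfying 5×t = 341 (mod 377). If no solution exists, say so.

219

gcd(5, 377) = 1, so a unique solution mod 377 exists.
5⁻¹ ≡ 151 (mod 377).
t ≡ 151×341 ≡ 219 (mod 377).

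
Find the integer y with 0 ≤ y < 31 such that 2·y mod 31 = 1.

16

31 = 15×2 + 1
2 = 2×1 + 0
gcd(2, 31) = 1, so the inverse exists.
Back-substitute for 1:
1 = 1×31 − 15×2
So 2⁻¹ ≡ −15 ≡ 16 (mod 31).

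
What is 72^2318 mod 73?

2318 in binary is 100100001110, i.e. 2318 = 2048 + 256 + 8 + 4 + 2.
72^1 ≡ 72 (mod 73)
72^2 ≡ 72^2 = 5184 ≡ 1 (mod 73)
72^4 ≡ 1^2 = 1 (mod 73)
72^8 ≡ 1^2 = 1 (mod 73)
72^16 ≡ 1^2 = 1 (mod 73)
72^32 ≡ 1^2 = 1 (mod 73)
72^64 ≡ 1^2 = 1 (mod 73)
72^128 ≡ 1^2 = 1 (mod 73)
72^256 ≡ 1^2 = 1 (mod 73)
72^512 ≡ 1^2 = 1 (mod 73)
72^1024 ≡ 1^2 = 1 (mod 73)
72^2048 ≡ 1^2 = 1 (mod 73)
72^2318 = 72^2048 * 72^256 * 72^8 * 72^4 * 72^2 ≡ 1 * 1 * 1 * 1 * 1 (mod 73).
Accumulate the product:
1 * 1 = 1
1 * 1 = 1
1 * 1 = 1
1 * 1 = 1

1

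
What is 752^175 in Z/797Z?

Using repeated squaring:
752^1 ≡ 752 (mod 797)
752^2 ≡ 752^2 = 565504 ≡ 431 (mod 797)
752^4 ≡ 431^2 = 185761 ≡ 60 (mod 797)
752^8 ≡ 60^2 = 3600 ≡ 412 (mod 797)
752^16 ≡ 412^2 = 169744 ≡ 780 (mod 797)
752^32 ≡ 780^2 = 608400 ≡ 289 (mod 797)
752^64 ≡ 289^2 = 83521 ≡ 633 (mod 797)
752^128 ≡ 633^2 = 400689 ≡ 595 (mod 797)
752^175 = 752^128 × 752^32 × 752^8 × 752^4 × 752^2 × 752^1 ≡ 595 × 289 × 412 × 60 × 431 × 752 (mod 797).
Accumulate the product:
595 × 289 = 171955 ≡ 600
600 × 412 = 247200 ≡ 130
130 × 60 = 7800 ≡ 627
627 × 431 = 270237 ≡ 54
54 × 752 = 40608 ≡ 758

758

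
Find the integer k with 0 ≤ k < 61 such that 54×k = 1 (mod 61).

61 = 1*54 + 7
54 = 7*7 + 5
7 = 1*5 + 2
5 = 2*2 + 1
2 = 2*1 + 0
gcd(54, 61) = 1, so the inverse exists.
Bézout: 1 = −23*61 + 26*54.
So 54⁻¹ ≡ 26 (mod 61).

26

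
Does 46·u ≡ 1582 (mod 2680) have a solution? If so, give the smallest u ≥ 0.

gcd(46, 2680) = 2, and 2 | 1582, so solutions exist.
Divide through by 2: 23·u ≡ 791 (mod 1340).
23⁻¹ ≡ 1107 (mod 1340).
u ≡ 1107·791 ≡ 617 (mod 1340).
The smallest non-negative solution is u = 617.

617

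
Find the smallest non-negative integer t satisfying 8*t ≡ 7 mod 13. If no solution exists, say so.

9

gcd(8, 13) = 1, so a unique solution mod 13 exists.
8⁻¹ ≡ 5 (mod 13).
t ≡ 5*7 ≡ 9 (mod 13).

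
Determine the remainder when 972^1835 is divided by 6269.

Compute successive squares:
972^1 ≡ 972 (mod 6269)
972^2 ≡ 972^2 = 944784 ≡ 4434 (mod 6269)
972^4 ≡ 4434^2 = 19660356 ≡ 772 (mod 6269)
972^8 ≡ 772^2 = 595984 ≡ 429 (mod 6269)
972^16 ≡ 429^2 = 184041 ≡ 2240 (mod 6269)
972^32 ≡ 2240^2 = 5017600 ≡ 2400 (mod 6269)
972^64 ≡ 2400^2 = 5760000 ≡ 5058 (mod 6269)
972^128 ≡ 5058^2 = 25583364 ≡ 5844 (mod 6269)
972^256 ≡ 5844^2 = 34152336 ≡ 5093 (mod 6269)
972^512 ≡ 5093^2 = 25938649 ≡ 3796 (mod 6269)
972^1024 ≡ 3796^2 = 14409616 ≡ 3454 (mod 6269)
972^1835 = 972^1024 × 972^512 × 972^256 × 972^32 × 972^8 × 972^2 × 972^1 ≡ 3454 × 3796 × 5093 × 2400 × 429 × 4434 × 972 (mod 6269).
Accumulate the product:
3454 × 3796 = 13111384 ≡ 2905
2905 × 5093 = 14795165 ≡ 325
325 × 2400 = 780000 ≡ 2644
2644 × 429 = 1134276 ≡ 5856
5856 × 4434 = 25965504 ≡ 5575
5575 × 972 = 5418900 ≡ 2484

2484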